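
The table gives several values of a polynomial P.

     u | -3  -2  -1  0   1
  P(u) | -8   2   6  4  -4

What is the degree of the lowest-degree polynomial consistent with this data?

2

Forward differences of the values at u = -3, -2, -1, 0, 1:
  P  : -8  2  6  4  -4
  Δ  : 10  4  -2  -8
  Δ^2: -6  -6  -6
  Δ^3: 0  0
  Δ^4: 0
The second differences are constant (-6) and nonzero, while all higher differences vanish, so the minimal degree is 2.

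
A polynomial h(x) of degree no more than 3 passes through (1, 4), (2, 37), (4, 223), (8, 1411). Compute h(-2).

Using the Lagrange interpolation formula with nodes 1, 2, 4, 8:
  L_0(x) = (x - 2)(x - 4)(x - 8) / -21
  L_1(x) = (x - 1)(x - 4)(x - 8) / 12
  L_2(x) = (x - 1)(x - 2)(x - 8) / -24
  L_3(x) = (x - 1)(x - 2)(x - 4) / 168
Then h(x) = 4·L_0(x) + 37·L_1(x) + 223·L_2(x) + 1411·L_3(x).
Expanding and collecting terms gives h(x) = 2x^3 + 6x^2 + x - 5.
Evaluating at x = -2: h(-2) = 1.

1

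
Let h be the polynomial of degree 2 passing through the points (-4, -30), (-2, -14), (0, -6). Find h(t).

h(t) = -t^2 + 2t - 6

Write h(t) = at^2 + bt + c. Substituting each data point gives a linear system:
  16a - 4b + c = -30
  4a - 2b + c = -14
  c = -6
Solving the system yields a = -1, b = 2, c = -6.
So h(t) = -t² + 2t - 6.
Check: h(-2) = -14. ✓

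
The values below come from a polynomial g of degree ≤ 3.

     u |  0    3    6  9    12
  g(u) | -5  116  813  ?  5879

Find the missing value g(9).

2572

On equispaced nodes a degree-3 polynomial has vanishing fourth forward difference, so
  g(0) - 4·g(3) + 6·g(6) - 4·g(9) + g(12) = 0.
Substituting the known values and solving for g(9):
  -4·g(9) = -10288
  g(9) = 2572.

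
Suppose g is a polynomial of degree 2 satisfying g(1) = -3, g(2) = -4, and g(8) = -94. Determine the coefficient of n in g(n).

5

Write g(n) = an^2 + bn + c. Substituting each data point gives a linear system:
  a + b + c = -3
  4a + 2b + c = -4
  64a + 8b + c = -94
Solving the system yields a = -2, b = 5, c = -6.
So g(n) = -2n^2 + 5n - 6.
The coefficient of n is 5.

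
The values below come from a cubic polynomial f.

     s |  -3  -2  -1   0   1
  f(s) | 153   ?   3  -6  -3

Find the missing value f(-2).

The 4 known points determine the degree-3 polynomial uniquely.
Write f(s) = as^3 + bs^2 + cs + d. Substituting each data point gives a linear system:
  -27a + 9b - 3c + d = 153
  -a + b - c + d = 3
  d = -6
  a + b + c + d = -3
Solving the system yields a = -4, b = 6, c = 1, d = -6.
So f(s) = -4s^3 + 6s^2 + s - 6.
Then f(-2) = 48.

48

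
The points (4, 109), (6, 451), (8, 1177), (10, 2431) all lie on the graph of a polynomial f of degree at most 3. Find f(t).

f(t) = 3t^3 - 6t^2 + 3t + 1

Write f(t) = at^3 + bt^2 + ct + d. Substituting each data point gives a linear system:
  64a + 16b + 4c + d = 109
  216a + 36b + 6c + d = 451
  512a + 64b + 8c + d = 1177
  1000a + 100b + 10c + d = 2431
Solving the system yields a = 3, b = -6, c = 3, d = 1.
So f(t) = 3t^3 - 6t^2 + 3t + 1.
Check: f(4) = 109. ✓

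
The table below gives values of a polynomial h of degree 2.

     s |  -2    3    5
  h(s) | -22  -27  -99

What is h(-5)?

Using the Lagrange interpolation formula with nodes -2, 3, 5:
  L_0(s) = (s - 3)(s - 5) / 35
  L_1(s) = (s + 2)(s - 5) / -10
  L_2(s) = (s + 2)(s - 3) / 14
Then h(s) = -22·L_0(s) - 27·L_1(s) - 99·L_2(s).
Expanding and collecting terms gives h(s) = -5s^2 + 4s + 6.
Evaluating at s = -5: h(-5) = -139.

-139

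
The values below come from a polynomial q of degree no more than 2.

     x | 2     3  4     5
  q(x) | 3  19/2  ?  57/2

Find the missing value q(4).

The 3 known points determine the degree-2 polynomial uniquely.
Write q(x) = ax^2 + bx + c. Substituting each data point gives a linear system:
  4a + 2b + c = 3
  9a + 3b + c = 19/2
  25a + 5b + c = 57/2
Solving the system yields a = 1, b = 3/2, c = -4.
So q(x) = x^2 + (3/2)x - 4.
Then q(4) = 18.

18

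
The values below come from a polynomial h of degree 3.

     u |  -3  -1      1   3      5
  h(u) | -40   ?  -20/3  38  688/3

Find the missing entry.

-2/3

The 4 known points determine the degree-3 polynomial uniquely.
Write h(u) = au^3 + bu^2 + cu + d. Substituting each data point gives a linear system:
  -27a + 9b - 3c + d = -40
  a + b + c + d = -20/3
  27a + 9b + 3c + d = 38
  125a + 25b + 5c + d = 688/3
Solving the system yields a = 2, b = 1/3, c = -5, d = -4.
So h(u) = 2u³ + (1/3)u² - 5u - 4.
Then h(-1) = -2/3.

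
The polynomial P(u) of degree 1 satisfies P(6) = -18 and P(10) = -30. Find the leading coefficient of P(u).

-3

Write P(u) = au + b. Substituting each data point gives a linear system:
  6a + b = -18
  10a + b = -30
Solving the system yields a = -3, b = 0.
So P(u) = -3u.
The leading coefficient is -3.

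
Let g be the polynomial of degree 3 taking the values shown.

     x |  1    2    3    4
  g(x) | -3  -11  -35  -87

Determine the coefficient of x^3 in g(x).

-2

Write g(x) = ax^3 + bx^2 + cx + d. Substituting each data point gives a linear system:
  a + b + c + d = -3
  8a + 4b + 2c + d = -11
  27a + 9b + 3c + d = -35
  64a + 16b + 4c + d = -87
Solving the system yields a = -2, b = 4, c = -6, d = 1.
So g(x) = -2x³ + 4x² - 6x + 1.
The leading coefficient is -2.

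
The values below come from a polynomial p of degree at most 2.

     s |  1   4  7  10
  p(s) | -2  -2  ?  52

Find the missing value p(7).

16

On equispaced nodes a degree-2 polynomial has vanishing third forward difference, so
  - p(1) + 3·p(4) - 3·p(7) + p(10) = 0.
Substituting the known values and solving for p(7):
  -3·p(7) = -48
  p(7) = 16.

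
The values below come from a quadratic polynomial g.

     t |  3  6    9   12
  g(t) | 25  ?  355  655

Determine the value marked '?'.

The 3 known points determine the degree-2 polynomial uniquely.
Write g(t) = at^2 + bt + c. Substituting each data point gives a linear system:
  9a + 3b + c = 25
  81a + 9b + c = 355
  144a + 12b + c = 655
Solving the system yields a = 5, b = -5, c = -5.
So g(t) = 5t^2 - 5t - 5.
Then g(6) = 145.

145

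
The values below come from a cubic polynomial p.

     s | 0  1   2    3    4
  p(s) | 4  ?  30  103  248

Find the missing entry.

The 4 known points determine the degree-3 polynomial uniquely.
Write p(s) = as^3 + bs^2 + cs + d. Substituting each data point gives a linear system:
  d = 4
  8a + 4b + 2c + d = 30
  27a + 9b + 3c + d = 103
  64a + 16b + 4c + d = 248
Solving the system yields a = 4, b = 0, c = -3, d = 4.
So p(s) = 4s³ - 3s + 4.
Then p(1) = 5.

5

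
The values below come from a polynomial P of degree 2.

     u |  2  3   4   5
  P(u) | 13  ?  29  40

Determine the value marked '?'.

The 3 known points determine the degree-2 polynomial uniquely.
Write P(u) = au^2 + bu + c. Substituting each data point gives a linear system:
  4a + 2b + c = 13
  16a + 4b + c = 29
  25a + 5b + c = 40
Solving the system yields a = 1, b = 2, c = 5.
So P(u) = u^2 + 2u + 5.
Then P(3) = 20.

20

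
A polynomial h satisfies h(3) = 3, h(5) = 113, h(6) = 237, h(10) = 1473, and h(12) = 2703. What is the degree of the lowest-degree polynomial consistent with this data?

Divided differences on the nodes 3, 5, 6, 10, 12:
  order 0: 3  113  237  1473  2703
  order 1: 55  124  309  615
  order 2: 23  37  51
  order 3: 2  2
  order 4: 0
The order-3 divided differences are all 2 (nonzero) and every higher order vanishes, so the data lies on a polynomial of degree exactly 3.

3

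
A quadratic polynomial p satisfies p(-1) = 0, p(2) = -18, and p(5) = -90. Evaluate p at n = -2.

-6

Forward differences of the values at n = -1, 2, 5:
  p  : 0  -18  -90
  Δ  : -18  -72
  Δ^2: -54
The second differences are constant, confirming degree 2.
Interpolating (Newton forward form) and evaluating at n = -2 gives p(-2) = -6.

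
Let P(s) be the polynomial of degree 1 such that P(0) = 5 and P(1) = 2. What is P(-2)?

11

Write P(s) = as + b. Substituting each data point gives a linear system:
  b = 5
  a + b = 2
Solving the system yields a = -3, b = 5.
So P(s) = -3s + 5.
Then P(-2) = 11.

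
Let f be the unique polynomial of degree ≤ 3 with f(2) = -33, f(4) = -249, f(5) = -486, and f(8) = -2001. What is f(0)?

-1

Using the Lagrange interpolation formula with nodes 2, 4, 5, 8:
  L_0(u) = (u - 4)(u - 5)(u - 8) / -36
  L_1(u) = (u - 2)(u - 5)(u - 8) / 8
  L_2(u) = (u - 2)(u - 4)(u - 8) / -9
  L_3(u) = (u - 2)(u - 4)(u - 5) / 72
Then f(u) = -33·L_0(u) - 249·L_1(u) - 486·L_2(u) - 2001·L_3(u).
Expanding and collecting terms gives f(u) = -4u³ + u² - 2u - 1.
Evaluating at u = 0: f(0) = -1.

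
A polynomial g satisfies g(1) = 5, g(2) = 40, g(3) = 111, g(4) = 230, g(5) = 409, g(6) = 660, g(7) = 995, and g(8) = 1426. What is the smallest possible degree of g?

Forward differences of the values at x = 1, 2, 3, 4, 5, 6, 7, 8:
  g  : 5  40  111  230  409  660  995  1426
  Δ  : 35  71  119  179  251  335  431
  Δ^2: 36  48  60  72  84  96
  Δ^3: 12  12  12  12  12
  Δ^4: 0  0  0  0
  Δ^5: 0  0  0
  Δ^6: 0  0
  Δ^7: 0
The third differences are constant (12) and nonzero, while all higher differences vanish, so the minimal degree is 3.

3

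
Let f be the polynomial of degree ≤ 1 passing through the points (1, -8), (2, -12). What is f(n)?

Write f(n) = an + b. Substituting each data point gives a linear system:
  a + b = -8
  2a + b = -12
Solving the system yields a = -4, b = -4.
So f(n) = -4n - 4.
Check: f(2) = -12. ✓

f(n) = -4n - 4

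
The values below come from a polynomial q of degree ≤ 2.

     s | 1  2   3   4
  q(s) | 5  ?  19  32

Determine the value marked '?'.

10

The 3 known points determine the degree-2 polynomial uniquely.
Write q(s) = as^2 + bs + c. Substituting each data point gives a linear system:
  a + b + c = 5
  9a + 3b + c = 19
  16a + 4b + c = 32
Solving the system yields a = 2, b = -1, c = 4.
So q(s) = 2s² - s + 4.
Then q(2) = 10.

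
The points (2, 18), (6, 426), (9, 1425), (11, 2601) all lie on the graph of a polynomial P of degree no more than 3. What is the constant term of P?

Write P(x) = ax^3 + bx^2 + cx + d. Substituting each data point gives a linear system:
  8a + 4b + 2c + d = 18
  216a + 36b + 6c + d = 426
  729a + 81b + 9c + d = 1425
  1331a + 121b + 11c + d = 2601
Solving the system yields a = 2, b = -1, c = 6, d = -6.
So P(x) = 2x^3 - x^2 + 6x - 6.
The constant term is -6.

-6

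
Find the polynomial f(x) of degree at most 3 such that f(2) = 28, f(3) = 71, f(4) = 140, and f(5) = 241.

Write f(x) = ax^3 + bx^2 + cx + d. Substituting each data point gives a linear system:
  8a + 4b + 2c + d = 28
  27a + 9b + 3c + d = 71
  64a + 16b + 4c + d = 140
  125a + 25b + 5c + d = 241
Solving the system yields a = 1, b = 4, c = 4, d = -4.
So f(x) = x^3 + 4x^2 + 4x - 4.
Check: f(5) = 241. ✓

f(x) = x^3 + 4x^2 + 4x - 4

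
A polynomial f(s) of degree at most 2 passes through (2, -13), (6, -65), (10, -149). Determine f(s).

f(s) = -s^2 - 5s + 1

Using the Lagrange interpolation formula with nodes 2, 6, 10:
  L_0(s) = (s - 6)(s - 10) / 32
  L_1(s) = (s - 2)(s - 10) / -16
  L_2(s) = (s - 2)(s - 6) / 32
Then f(s) = -13·L_0(s) - 65·L_1(s) - 149·L_2(s).
Expanding and collecting terms gives f(s) = -s^2 - 5s + 1.
Check: f(6) = -65. ✓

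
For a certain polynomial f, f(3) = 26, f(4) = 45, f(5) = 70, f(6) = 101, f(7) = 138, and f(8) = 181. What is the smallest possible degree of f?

2

Forward differences of the values at t = 3, 4, 5, 6, 7, 8:
  f  : 26  45  70  101  138  181
  Δ  : 19  25  31  37  43
  Δ^2: 6  6  6  6
  Δ^3: 0  0  0
  Δ^4: 0  0
  Δ^5: 0
The second differences are constant (6) and nonzero, while all higher differences vanish, so the minimal degree is 2.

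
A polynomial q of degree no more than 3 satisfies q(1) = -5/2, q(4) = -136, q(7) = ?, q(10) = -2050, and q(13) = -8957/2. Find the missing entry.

-1421/2

The 4 known points determine the degree-3 polynomial uniquely.
Write q(t) = at^3 + bt^2 + ct + d. Substituting each data point gives a linear system:
  a + b + c + d = -5/2
  64a + 16b + 4c + d = -136
  1000a + 100b + 10c + d = -2050
  2197a + 169b + 13c + d = -8957/2
Solving the system yields a = -2, b = -1/2, c = 0, d = 0.
So q(t) = -2t^3 - (1/2)t^2.
Then q(7) = -1421/2.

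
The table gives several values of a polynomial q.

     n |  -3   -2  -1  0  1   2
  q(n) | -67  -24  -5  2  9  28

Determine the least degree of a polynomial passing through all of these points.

Forward differences of the values at n = -3, -2, -1, 0, 1, 2:
  q  : -67  -24  -5  2  9  28
  Δ  : 43  19  7  7  19
  Δ^2: -24  -12  0  12
  Δ^3: 12  12  12
  Δ^4: 0  0
  Δ^5: 0
The third differences are constant (12) and nonzero, while all higher differences vanish, so the minimal degree is 3.

3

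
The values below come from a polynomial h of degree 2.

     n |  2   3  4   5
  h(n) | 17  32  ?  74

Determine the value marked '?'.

On equispaced nodes a degree-2 polynomial has vanishing third forward difference, so
  - h(2) + 3·h(3) - 3·h(4) + h(5) = 0.
Substituting the known values and solving for h(4):
  -3·h(4) = -153
  h(4) = 51.

51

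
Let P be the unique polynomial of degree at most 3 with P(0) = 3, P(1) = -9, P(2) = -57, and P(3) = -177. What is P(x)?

P(x) = -6x^3 - 6x + 3

Write P(x) = ax^3 + bx^2 + cx + d. Substituting each data point gives a linear system:
  d = 3
  a + b + c + d = -9
  8a + 4b + 2c + d = -57
  27a + 9b + 3c + d = -177
Solving the system yields a = -6, b = 0, c = -6, d = 3.
So P(x) = -6x^3 - 6x + 3.
Check: P(2) = -57. ✓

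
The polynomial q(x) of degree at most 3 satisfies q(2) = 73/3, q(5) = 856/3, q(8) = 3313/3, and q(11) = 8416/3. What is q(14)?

Forward differences of the values at x = 2, 5, 8, 11:
  q  : 73/3  856/3  3313/3  8416/3
  Δ  : 261  819  1701
  Δ^2: 558  882
  Δ^3: 324
The third differences are constant, confirming degree 3.
Interpolating (Newton forward form) and evaluating at x = 14 gives q(14) = 17137/3.

17137/3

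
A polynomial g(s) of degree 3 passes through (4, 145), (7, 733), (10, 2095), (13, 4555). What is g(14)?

Write g(s) = as^3 + bs^2 + cs + d. Substituting each data point gives a linear system:
  64a + 16b + 4c + d = 145
  343a + 49b + 7c + d = 733
  1000a + 100b + 10c + d = 2095
  2197a + 169b + 13c + d = 4555
Solving the system yields a = 2, b = 1, c = -1, d = 5.
So g(s) = 2s^3 + s^2 - s + 5.
Then g(14) = 5675.

5675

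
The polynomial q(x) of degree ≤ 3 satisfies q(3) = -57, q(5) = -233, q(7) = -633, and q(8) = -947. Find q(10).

-1863

Write q(x) = ax^3 + bx^2 + cx + d. Substituting each data point gives a linear system:
  27a + 9b + 3c + d = -57
  125a + 25b + 5c + d = -233
  343a + 49b + 7c + d = -633
  512a + 64b + 8c + d = -947
Solving the system yields a = -2, b = 2, c = -6, d = -3.
So q(x) = -2x³ + 2x² - 6x - 3.
Then q(10) = -1863.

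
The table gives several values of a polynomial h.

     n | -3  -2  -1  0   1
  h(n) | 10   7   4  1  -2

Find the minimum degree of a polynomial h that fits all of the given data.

Forward differences of the values at n = -3, -2, -1, 0, 1:
  h  : 10  7  4  1  -2
  Δ  : -3  -3  -3  -3
  Δ^2: 0  0  0
  Δ^3: 0  0
  Δ^4: 0
The first differences are constant (-3) and nonzero, while all higher differences vanish, so the minimal degree is 1.

1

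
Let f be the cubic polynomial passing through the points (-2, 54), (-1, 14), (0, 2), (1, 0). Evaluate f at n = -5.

Forward differences of the values at n = -2, -1, 0, 1:
  f  : 54  14  2  0
  Δ  : -40  -12  -2
  Δ^2: 28  10
  Δ^3: -18
The third differences are constant, confirming degree 3.
Interpolating (Newton forward form) and evaluating at n = -5 gives f(-5) = 522.

522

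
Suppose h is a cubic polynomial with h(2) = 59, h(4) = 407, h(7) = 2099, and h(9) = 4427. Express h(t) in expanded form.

h(t) = 6t^3 + 6t - 1

Using the Lagrange interpolation formula with nodes 2, 4, 7, 9:
  L_0(t) = (t - 4)(t - 7)(t - 9) / -70
  L_1(t) = (t - 2)(t - 7)(t - 9) / 30
  L_2(t) = (t - 2)(t - 4)(t - 9) / -30
  L_3(t) = (t - 2)(t - 4)(t - 7) / 70
Then h(t) = 59·L_0(t) + 407·L_1(t) + 2099·L_2(t) + 4427·L_3(t).
Expanding and collecting terms gives h(t) = 6t³ + 6t - 1.
Check: h(9) = 4427. ✓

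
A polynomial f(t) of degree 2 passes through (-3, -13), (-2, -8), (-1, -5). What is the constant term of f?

Write f(t) = at^2 + bt + c. Substituting each data point gives a linear system:
  9a - 3b + c = -13
  4a - 2b + c = -8
  a - b + c = -5
Solving the system yields a = -1, b = 0, c = -4.
So f(t) = -t^2 - 4.
The constant term is -4.

-4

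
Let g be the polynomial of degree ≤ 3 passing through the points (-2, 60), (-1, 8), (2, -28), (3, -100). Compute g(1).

-6

Using the Lagrange interpolation formula with nodes -2, -1, 2, 3:
  L_0(s) = (s + 1)(s - 2)(s - 3) / -20
  L_1(s) = (s + 2)(s - 2)(s - 3) / 12
  L_2(s) = (s + 2)(s + 1)(s - 3) / -12
  L_3(s) = (s + 2)(s + 1)(s - 2) / 20
Then g(s) = 60·L_0(s) + 8·L_1(s) - 28·L_2(s) - 100·L_3(s).
Expanding and collecting terms gives g(s) = -5s^3 + 5s^2 - 2s - 4.
Evaluating at s = 1: g(1) = -6.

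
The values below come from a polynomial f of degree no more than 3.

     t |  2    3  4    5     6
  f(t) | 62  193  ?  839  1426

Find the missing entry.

On equispaced nodes a degree-3 polynomial has vanishing fourth forward difference, so
  f(2) - 4·f(3) + 6·f(4) - 4·f(5) + f(6) = 0.
Substituting the known values and solving for f(4):
  6·f(4) = 2640
  f(4) = 440.

440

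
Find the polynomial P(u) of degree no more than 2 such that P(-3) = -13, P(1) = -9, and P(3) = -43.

Write P(u) = au^2 + bu + c. Substituting each data point gives a linear system:
  9a - 3b + c = -13
  a + b + c = -9
  9a + 3b + c = -43
Solving the system yields a = -3, b = -5, c = -1.
So P(u) = -3u² - 5u - 1.
Check: P(1) = -9. ✓

P(u) = -3u^2 - 5u - 1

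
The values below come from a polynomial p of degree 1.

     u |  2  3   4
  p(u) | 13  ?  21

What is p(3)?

17

On equispaced nodes a degree-1 polynomial has vanishing second forward difference, so
  p(2) - 2·p(3) + p(4) = 0.
Substituting the known values and solving for p(3):
  -2·p(3) = -34
  p(3) = 17.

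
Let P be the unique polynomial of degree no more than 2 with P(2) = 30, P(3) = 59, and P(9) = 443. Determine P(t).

Write P(t) = at^2 + bt + c. Substituting each data point gives a linear system:
  4a + 2b + c = 30
  9a + 3b + c = 59
  81a + 9b + c = 443
Solving the system yields a = 5, b = 4, c = 2.
So P(t) = 5t^2 + 4t + 2.
Check: P(9) = 443. ✓

P(t) = 5t^2 + 4t + 2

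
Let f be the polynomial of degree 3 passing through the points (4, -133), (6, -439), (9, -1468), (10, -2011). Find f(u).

f(u) = -2u^3 - u - 1

Write f(u) = au^3 + bu^2 + cu + d. Substituting each data point gives a linear system:
  64a + 16b + 4c + d = -133
  216a + 36b + 6c + d = -439
  729a + 81b + 9c + d = -1468
  1000a + 100b + 10c + d = -2011
Solving the system yields a = -2, b = 0, c = -1, d = -1.
So f(u) = -2u^3 - u - 1.
Check: f(4) = -133. ✓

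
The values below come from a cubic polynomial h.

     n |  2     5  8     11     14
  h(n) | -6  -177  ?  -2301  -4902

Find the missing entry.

On equispaced nodes a degree-3 polynomial has vanishing fourth forward difference, so
  h(2) - 4·h(5) + 6·h(8) - 4·h(11) + h(14) = 0.
Substituting the known values and solving for h(8):
  6·h(8) = -5004
  h(8) = -834.

-834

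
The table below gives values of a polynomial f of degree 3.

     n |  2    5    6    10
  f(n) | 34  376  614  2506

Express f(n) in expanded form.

f(n) = 2n^3 + 5n^2 + n - 4

Using the Lagrange interpolation formula with nodes 2, 5, 6, 10:
  L_0(n) = (n - 5)(n - 6)(n - 10) / -96
  L_1(n) = (n - 2)(n - 6)(n - 10) / 15
  L_2(n) = (n - 2)(n - 5)(n - 10) / -16
  L_3(n) = (n - 2)(n - 5)(n - 6) / 160
Then f(n) = 34·L_0(n) + 376·L_1(n) + 614·L_2(n) + 2506·L_3(n).
Expanding and collecting terms gives f(n) = 2n³ + 5n² + n - 4.
Check: f(5) = 376. ✓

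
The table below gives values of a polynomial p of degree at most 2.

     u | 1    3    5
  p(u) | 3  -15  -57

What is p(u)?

p(u) = -3u^2 + 3u + 3

Using the Lagrange interpolation formula with nodes 1, 3, 5:
  L_0(u) = (u - 3)(u - 5) / 8
  L_1(u) = (u - 1)(u - 5) / -4
  L_2(u) = (u - 1)(u - 3) / 8
Then p(u) = 3·L_0(u) - 15·L_1(u) - 57·L_2(u).
Expanding and collecting terms gives p(u) = -3u² + 3u + 3.
Check: p(5) = -57. ✓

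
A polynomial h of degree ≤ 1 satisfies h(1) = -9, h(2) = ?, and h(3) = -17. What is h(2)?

-13

The 2 known points determine the degree-1 polynomial uniquely.
Write h(s) = as + b. Substituting each data point gives a linear system:
  a + b = -9
  3a + b = -17
Solving the system yields a = -4, b = -5.
So h(s) = -4s - 5.
Then h(2) = -13.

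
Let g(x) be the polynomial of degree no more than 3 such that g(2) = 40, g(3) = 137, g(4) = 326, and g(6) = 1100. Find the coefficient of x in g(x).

Write g(x) = ax^3 + bx^2 + cx + d. Substituting each data point gives a linear system:
  8a + 4b + 2c + d = 40
  27a + 9b + 3c + d = 137
  64a + 16b + 4c + d = 326
  216a + 36b + 6c + d = 1100
Solving the system yields a = 5, b = 1, c = -3, d = 2.
So g(x) = 5x³ + x² - 3x + 2.
The coefficient of x is -3.

-3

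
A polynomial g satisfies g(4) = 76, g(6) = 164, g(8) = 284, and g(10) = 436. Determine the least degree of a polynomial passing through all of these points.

2

Forward differences of the values at s = 4, 6, 8, 10:
  g  : 76  164  284  436
  Δ  : 88  120  152
  Δ^2: 32  32
  Δ^3: 0
The second differences are constant (32) and nonzero, while all higher differences vanish, so the minimal degree is 2.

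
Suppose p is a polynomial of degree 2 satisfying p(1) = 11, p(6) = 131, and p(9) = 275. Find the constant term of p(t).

5

Write p(t) = at^2 + bt + c. Substituting each data point gives a linear system:
  a + b + c = 11
  36a + 6b + c = 131
  81a + 9b + c = 275
Solving the system yields a = 3, b = 3, c = 5.
So p(t) = 3t^2 + 3t + 5.
The constant term is 5.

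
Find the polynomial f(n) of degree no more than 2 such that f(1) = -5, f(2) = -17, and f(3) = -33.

Write f(n) = an^2 + bn + c. Substituting each data point gives a linear system:
  a + b + c = -5
  4a + 2b + c = -17
  9a + 3b + c = -33
Solving the system yields a = -2, b = -6, c = 3.
So f(n) = -2n² - 6n + 3.
Check: f(3) = -33. ✓

f(n) = -2n^2 - 6n + 3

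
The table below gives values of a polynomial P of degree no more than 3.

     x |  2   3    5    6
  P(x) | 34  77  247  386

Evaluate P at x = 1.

Write P(x) = ax^3 + bx^2 + cx + d. Substituting each data point gives a linear system:
  8a + 4b + 2c + d = 34
  27a + 9b + 3c + d = 77
  125a + 25b + 5c + d = 247
  216a + 36b + 6c + d = 386
Solving the system yields a = 1, b = 4, c = 4, d = 2.
So P(x) = x³ + 4x² + 4x + 2.
Then P(1) = 11.

11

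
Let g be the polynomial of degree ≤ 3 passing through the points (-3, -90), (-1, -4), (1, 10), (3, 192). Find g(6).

1305

Forward differences of the values at u = -3, -1, 1, 3:
  g  : -90  -4  10  192
  Δ  : 86  14  182
  Δ^2: -72  168
  Δ^3: 240
The third differences are constant, confirming degree 3.
Interpolating (Newton forward form) and evaluating at u = 6 gives g(6) = 1305.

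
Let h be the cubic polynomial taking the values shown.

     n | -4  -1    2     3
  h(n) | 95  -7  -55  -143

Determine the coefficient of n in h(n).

-1

Write h(n) = an^3 + bn^2 + cn + d. Substituting each data point gives a linear system:
  -64a + 16b - 4c + d = 95
  -a + b - c + d = -7
  8a + 4b + 2c + d = -55
  27a + 9b + 3c + d = -143
Solving the system yields a = -3, b = -6, c = -1, d = -5.
So h(n) = -3n^3 - 6n^2 - n - 5.
The coefficient of n is -1.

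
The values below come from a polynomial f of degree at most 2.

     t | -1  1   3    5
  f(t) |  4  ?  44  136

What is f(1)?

0

The 3 known points determine the degree-2 polynomial uniquely.
Write f(t) = at^2 + bt + c. Substituting each data point gives a linear system:
  a - b + c = 4
  9a + 3b + c = 44
  25a + 5b + c = 136
Solving the system yields a = 6, b = -2, c = -4.
So f(t) = 6t² - 2t - 4.
Then f(1) = 0.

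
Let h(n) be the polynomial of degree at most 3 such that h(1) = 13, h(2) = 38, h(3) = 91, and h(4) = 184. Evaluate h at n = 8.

Using the Lagrange interpolation formula with nodes 1, 2, 3, 4:
  L_0(n) = (n - 2)(n - 3)(n - 4) / -6
  L_1(n) = (n - 1)(n - 3)(n - 4) / 2
  L_2(n) = (n - 1)(n - 2)(n - 4) / -2
  L_3(n) = (n - 1)(n - 2)(n - 3) / 6
Then h(n) = 13·L_0(n) + 38·L_1(n) + 91·L_2(n) + 184·L_3(n).
Expanding and collecting terms gives h(n) = 2n^3 + 2n^2 + 5n + 4.
Evaluating at n = 8: h(8) = 1196.

1196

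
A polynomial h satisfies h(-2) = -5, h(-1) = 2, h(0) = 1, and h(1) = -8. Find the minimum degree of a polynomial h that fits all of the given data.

2

Forward differences of the values at u = -2, -1, 0, 1:
  h  : -5  2  1  -8
  Δ  : 7  -1  -9
  Δ^2: -8  -8
  Δ^3: 0
The second differences are constant (-8) and nonzero, while all higher differences vanish, so the minimal degree is 2.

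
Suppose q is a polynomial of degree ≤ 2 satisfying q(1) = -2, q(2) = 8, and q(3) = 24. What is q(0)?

-6

Using the Lagrange interpolation formula with nodes 1, 2, 3:
  L_0(x) = (x - 2)(x - 3) / 2
  L_1(x) = (x - 1)(x - 3) / -1
  L_2(x) = (x - 1)(x - 2) / 2
Then q(x) = -2·L_0(x) + 8·L_1(x) + 24·L_2(x).
Expanding and collecting terms gives q(x) = 3x^2 + x - 6.
Evaluating at x = 0: q(0) = -6.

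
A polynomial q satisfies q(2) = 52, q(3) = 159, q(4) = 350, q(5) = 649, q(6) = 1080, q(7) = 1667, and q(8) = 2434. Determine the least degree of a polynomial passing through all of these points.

3

Forward differences of the values at t = 2, 3, 4, 5, 6, 7, 8:
  q  : 52  159  350  649  1080  1667  2434
  Δ  : 107  191  299  431  587  767
  Δ^2: 84  108  132  156  180
  Δ^3: 24  24  24  24
  Δ^4: 0  0  0
  Δ^5: 0  0
  Δ^6: 0
The third differences are constant (24) and nonzero, while all higher differences vanish, so the minimal degree is 3.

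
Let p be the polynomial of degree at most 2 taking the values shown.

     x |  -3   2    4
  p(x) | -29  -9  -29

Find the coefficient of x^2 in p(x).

-2

Write p(x) = ax^2 + bx + c. Substituting each data point gives a linear system:
  9a - 3b + c = -29
  4a + 2b + c = -9
  16a + 4b + c = -29
Solving the system yields a = -2, b = 2, c = -5.
So p(x) = -2x^2 + 2x - 5.
The leading coefficient is -2.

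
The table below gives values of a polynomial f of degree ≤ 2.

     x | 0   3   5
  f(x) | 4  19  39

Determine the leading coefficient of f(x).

1

Write f(x) = ax^2 + bx + c. Substituting each data point gives a linear system:
  c = 4
  9a + 3b + c = 19
  25a + 5b + c = 39
Solving the system yields a = 1, b = 2, c = 4.
So f(x) = x^2 + 2x + 4.
The leading coefficient is 1.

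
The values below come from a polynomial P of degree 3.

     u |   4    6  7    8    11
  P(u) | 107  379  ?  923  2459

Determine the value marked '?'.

611

The 4 known points determine the degree-3 polynomial uniquely.
Write P(u) = au^3 + bu^2 + cu + d. Substituting each data point gives a linear system:
  64a + 16b + 4c + d = 107
  216a + 36b + 6c + d = 379
  512a + 64b + 8c + d = 923
  1331a + 121b + 11c + d = 2459
Solving the system yields a = 2, b = -2, c = 4, d = -5.
So P(u) = 2u^3 - 2u^2 + 4u - 5.
Then P(7) = 611.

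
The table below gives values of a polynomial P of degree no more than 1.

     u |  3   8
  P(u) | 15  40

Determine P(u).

P(u) = 5u

Write P(u) = au + b. Substituting each data point gives a linear system:
  3a + b = 15
  8a + b = 40
Solving the system yields a = 5, b = 0.
So P(u) = 5u.
Check: P(3) = 15. ✓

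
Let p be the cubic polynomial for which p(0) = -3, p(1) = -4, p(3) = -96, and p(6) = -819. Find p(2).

-27

Using the Lagrange interpolation formula with nodes 0, 1, 3, 6:
  L_0(t) = (t - 1)(t - 3)(t - 6) / -18
  L_1(t) = t(t - 3)(t - 6) / 10
  L_2(t) = t(t - 1)(t - 6) / -18
  L_3(t) = t(t - 1)(t - 3) / 90
Then p(t) = -3·L_0(t) - 4·L_1(t) - 96·L_2(t) - 819·L_3(t).
Expanding and collecting terms gives p(t) = -4t^3 + t^2 + 2t - 3.
Evaluating at t = 2: p(2) = -27.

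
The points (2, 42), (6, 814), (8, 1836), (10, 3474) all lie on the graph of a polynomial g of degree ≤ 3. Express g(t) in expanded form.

Using the Lagrange interpolation formula with nodes 2, 6, 8, 10:
  L_0(t) = (t - 6)(t - 8)(t - 10) / -192
  L_1(t) = (t - 2)(t - 8)(t - 10) / 32
  L_2(t) = (t - 2)(t - 6)(t - 10) / -24
  L_3(t) = (t - 2)(t - 6)(t - 8) / 64
Then g(t) = 42·L_0(t) + 814·L_1(t) + 1836·L_2(t) + 3474·L_3(t).
Expanding and collecting terms gives g(t) = 3t^3 + 5t^2 - 3t + 4.
Check: g(2) = 42. ✓

g(t) = 3t^3 + 5t^2 - 3t + 4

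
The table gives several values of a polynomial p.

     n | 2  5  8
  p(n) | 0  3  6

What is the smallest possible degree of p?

Forward differences of the values at n = 2, 5, 8:
  p  : 0  3  6
  Δ  : 3  3
  Δ^2: 0
The first differences are constant (3) and nonzero, while all higher differences vanish, so the minimal degree is 1.

1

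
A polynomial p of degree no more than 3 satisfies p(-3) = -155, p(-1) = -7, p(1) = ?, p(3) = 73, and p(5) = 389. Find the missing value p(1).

On equispaced nodes a degree-3 polynomial has vanishing fourth forward difference, so
  p(-3) - 4·p(-1) + 6·p(1) - 4·p(3) + p(5) = 0.
Substituting the known values and solving for p(1):
  6·p(1) = 30
  p(1) = 5.

5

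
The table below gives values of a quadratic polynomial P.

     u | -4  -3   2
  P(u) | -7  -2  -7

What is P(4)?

Using the Lagrange interpolation formula with nodes -4, -3, 2:
  L_0(u) = (u + 3)(u - 2) / 6
  L_1(u) = (u + 4)(u - 2) / -5
  L_2(u) = (u + 4)(u + 3) / 30
Then P(u) = -7·L_0(u) - 2·L_1(u) - 7·L_2(u).
Expanding and collecting terms gives P(u) = -u² - 2u + 1.
Evaluating at u = 4: P(4) = -23.

-23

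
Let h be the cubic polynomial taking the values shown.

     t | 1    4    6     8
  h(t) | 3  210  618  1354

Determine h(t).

Using the Lagrange interpolation formula with nodes 1, 4, 6, 8:
  L_0(t) = (t - 4)(t - 6)(t - 8) / -105
  L_1(t) = (t - 1)(t - 6)(t - 8) / 24
  L_2(t) = (t - 1)(t - 4)(t - 8) / -20
  L_3(t) = (t - 1)(t - 4)(t - 6) / 56
Then h(t) = 3·L_0(t) + 210·L_1(t) + 618·L_2(t) + 1354·L_3(t).
Expanding and collecting terms gives h(t) = 2t^3 + 5t^2 + 2t - 6.
Check: h(4) = 210. ✓

h(t) = 2t^3 + 5t^2 + 2t - 6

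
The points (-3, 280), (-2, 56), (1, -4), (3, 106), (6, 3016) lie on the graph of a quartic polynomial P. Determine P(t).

P(t) = 3t^4 - 3t^3 - 6t^2 - 2t + 4

Write P(t) = at^4 + bt^3 + ct^2 + dt + e. Substituting each data point gives a linear system:
  81a - 27b + 9c - 3d + e = 280
  16a - 8b + 4c - 2d + e = 56
  a + b + c + d + e = -4
  81a + 27b + 9c + 3d + e = 106
  1296a + 216b + 36c + 6d + e = 3016
Solving the system yields a = 3, b = -3, c = -6, d = -2, e = 4.
So P(t) = 3t^4 - 3t^3 - 6t^2 - 2t + 4.
Check: P(-2) = 56. ✓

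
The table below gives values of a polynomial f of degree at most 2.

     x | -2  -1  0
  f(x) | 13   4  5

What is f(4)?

Forward differences of the values at x = -2, -1, 0:
  f  : 13  4  5
  Δ  : -9  1
  Δ^2: 10
The second differences are constant, confirming degree 2.
Interpolating (Newton forward form) and evaluating at x = 4 gives f(4) = 109.

109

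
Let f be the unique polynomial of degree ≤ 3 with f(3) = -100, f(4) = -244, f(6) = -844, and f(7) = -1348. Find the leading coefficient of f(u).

Write f(u) = au^3 + bu^2 + cu + d. Substituting each data point gives a linear system:
  27a + 9b + 3c + d = -100
  64a + 16b + 4c + d = -244
  216a + 36b + 6c + d = -844
  343a + 49b + 7c + d = -1348
Solving the system yields a = -4, b = 0, c = 4, d = -4.
So f(u) = -4u^3 + 4u - 4.
The leading coefficient is -4.

-4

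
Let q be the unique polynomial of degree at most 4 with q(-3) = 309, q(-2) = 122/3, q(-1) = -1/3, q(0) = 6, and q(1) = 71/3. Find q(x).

Write q(x) = ax^4 + bx^3 + cx^2 + dx + e. Substituting each data point gives a linear system:
  81a - 27b + 9c - 3d + e = 309
  16a - 8b + 4c - 2d + e = 122/3
  a - b + c - d + e = -1/3
  e = 6
  a + b + c + d + e = 71/3
Solving the system yields a = 6, b = 6, c = -1/3, d = 6, e = 6.
So q(x) = 6x^4 + 6x^3 - (1/3)x^2 + 6x + 6.
Check: q(-2) = 122/3. ✓

q(x) = 6x^4 + 6x^3 - (1/3)x^2 + 6x + 6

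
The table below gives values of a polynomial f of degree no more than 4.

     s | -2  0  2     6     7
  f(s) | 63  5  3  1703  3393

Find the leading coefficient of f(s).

Write f(s) = as^4 + bs^3 + cs^2 + ds + e. Substituting each data point gives a linear system:
  16a - 8b + 4c - 2d + e = 63
  e = 5
  16a + 8b + 4c + 2d + e = 3
  1296a + 216b + 36c + 6d + e = 1703
  2401a + 343b + 49c + 7d + e = 3393
Solving the system yields a = 2, b = -4, c = -1, d = 1, e = 5.
So f(s) = 2s^4 - 4s^3 - s^2 + s + 5.
The leading coefficient is 2.

2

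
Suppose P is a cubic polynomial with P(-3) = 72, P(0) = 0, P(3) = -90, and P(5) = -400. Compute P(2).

-28

Write P(n) = an^3 + bn^2 + cn + d. Substituting each data point gives a linear system:
  -27a + 9b - 3c + d = 72
  d = 0
  27a + 9b + 3c + d = -90
  125a + 25b + 5c + d = -400
Solving the system yields a = -3, b = -1, c = 0, d = 0.
So P(n) = -3n^3 - n^2.
Then P(2) = -28.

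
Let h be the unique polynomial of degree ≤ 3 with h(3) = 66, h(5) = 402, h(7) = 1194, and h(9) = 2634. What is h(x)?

Using the Lagrange interpolation formula with nodes 3, 5, 7, 9:
  L_0(x) = (x - 5)(x - 7)(x - 9) / -48
  L_1(x) = (x - 3)(x - 7)(x - 9) / 16
  L_2(x) = (x - 3)(x - 5)(x - 9) / -16
  L_3(x) = (x - 3)(x - 5)(x - 7) / 48
Then h(x) = 66·L_0(x) + 402·L_1(x) + 1194·L_2(x) + 2634·L_3(x).
Expanding and collecting terms gives h(x) = 4x^3 - 3x^2 - 4x - 3.
Check: h(7) = 1194. ✓

h(x) = 4x^3 - 3x^2 - 4x - 3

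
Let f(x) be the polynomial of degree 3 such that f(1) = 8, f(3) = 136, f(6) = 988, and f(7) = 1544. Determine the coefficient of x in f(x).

Write f(x) = ax^3 + bx^2 + cx + d. Substituting each data point gives a linear system:
  a + b + c + d = 8
  27a + 9b + 3c + d = 136
  216a + 36b + 6c + d = 988
  343a + 49b + 7c + d = 1544
Solving the system yields a = 4, b = 4, c = -4, d = 4.
So f(x) = 4x^3 + 4x^2 - 4x + 4.
The coefficient of x is -4.

-4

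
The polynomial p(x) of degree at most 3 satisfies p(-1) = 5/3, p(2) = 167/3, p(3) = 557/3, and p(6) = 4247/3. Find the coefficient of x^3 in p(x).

Write p(x) = ax^3 + bx^2 + cx + d. Substituting each data point gives a linear system:
  -a + b - c + d = 5/3
  8a + 4b + 2c + d = 167/3
  27a + 9b + 3c + d = 557/3
  216a + 36b + 6c + d = 4247/3
Solving the system yields a = 6, b = 4, c = -4, d = -1/3.
So p(x) = 6x^3 + 4x^2 - 4x - 1/3.
The leading coefficient is 6.

6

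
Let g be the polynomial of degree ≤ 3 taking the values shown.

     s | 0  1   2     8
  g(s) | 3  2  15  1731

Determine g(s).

Write g(s) = as^3 + bs^2 + cs + d. Substituting each data point gives a linear system:
  d = 3
  a + b + c + d = 2
  8a + 4b + 2c + d = 15
  512a + 64b + 8c + d = 1731
Solving the system yields a = 4, b = -5, c = 0, d = 3.
So g(s) = 4s^3 - 5s^2 + 3.
Check: g(0) = 3. ✓

g(s) = 4s^3 - 5s^2 + 3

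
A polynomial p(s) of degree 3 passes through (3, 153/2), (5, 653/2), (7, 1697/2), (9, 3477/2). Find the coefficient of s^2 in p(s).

4

Write p(s) = as^3 + bs^2 + cs + d. Substituting each data point gives a linear system:
  27a + 9b + 3c + d = 153/2
  125a + 25b + 5c + d = 653/2
  343a + 49b + 7c + d = 1697/2
  729a + 81b + 9c + d = 3477/2
Solving the system yields a = 2, b = 4, c = -5, d = 3/2.
So p(s) = 2s³ + 4s² - 5s + 3/2.
The coefficient of s^2 is 4.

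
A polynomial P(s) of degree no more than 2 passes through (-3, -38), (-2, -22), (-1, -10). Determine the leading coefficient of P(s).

Write P(s) = as^2 + bs + c. Substituting each data point gives a linear system:
  9a - 3b + c = -38
  4a - 2b + c = -22
  a - b + c = -10
Solving the system yields a = -2, b = 6, c = -2.
So P(s) = -2s^2 + 6s - 2.
The leading coefficient is -2.

-2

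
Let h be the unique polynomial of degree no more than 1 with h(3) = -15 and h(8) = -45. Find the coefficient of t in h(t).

-6

Write h(t) = at + b. Substituting each data point gives a linear system:
  3a + b = -15
  8a + b = -45
Solving the system yields a = -6, b = 3.
So h(t) = -6t + 3.
The leading coefficient is -6.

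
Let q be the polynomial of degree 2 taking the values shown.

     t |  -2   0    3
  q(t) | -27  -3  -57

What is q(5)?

-153

Write q(t) = at^2 + bt + c. Substituting each data point gives a linear system:
  4a - 2b + c = -27
  c = -3
  9a + 3b + c = -57
Solving the system yields a = -6, b = 0, c = -3.
So q(t) = -6t^2 - 3.
Then q(5) = -153.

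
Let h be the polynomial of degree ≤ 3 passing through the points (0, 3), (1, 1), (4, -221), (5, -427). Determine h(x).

Write h(x) = ax^3 + bx^2 + cx + d. Substituting each data point gives a linear system:
  d = 3
  a + b + c + d = 1
  64a + 16b + 4c + d = -221
  125a + 25b + 5c + d = -427
Solving the system yields a = -3, b = -3, c = 4, d = 3.
So h(x) = -3x^3 - 3x^2 + 4x + 3.
Check: h(1) = 1. ✓

h(x) = -3x^3 - 3x^2 + 4x + 3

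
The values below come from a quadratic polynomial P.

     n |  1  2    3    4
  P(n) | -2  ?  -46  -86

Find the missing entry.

The 3 known points determine the degree-2 polynomial uniquely.
Write P(n) = an^2 + bn + c. Substituting each data point gives a linear system:
  a + b + c = -2
  9a + 3b + c = -46
  16a + 4b + c = -86
Solving the system yields a = -6, b = 2, c = 2.
So P(n) = -6n² + 2n + 2.
Then P(2) = -18.

-18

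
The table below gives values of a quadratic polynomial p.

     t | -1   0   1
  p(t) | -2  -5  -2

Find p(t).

Write p(t) = at^2 + bt + c. Substituting each data point gives a linear system:
  a - b + c = -2
  c = -5
  a + b + c = -2
Solving the system yields a = 3, b = 0, c = -5.
So p(t) = 3t^2 - 5.
Check: p(-1) = -2. ✓

p(t) = 3t^2 - 5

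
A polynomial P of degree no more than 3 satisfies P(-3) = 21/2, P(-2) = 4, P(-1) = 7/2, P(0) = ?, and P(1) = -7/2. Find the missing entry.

3

The 4 known points determine the degree-3 polynomial uniquely.
Write P(s) = as^3 + bs^2 + cs + d. Substituting each data point gives a linear system:
  -27a + 9b - 3c + d = 21/2
  -8a + 4b - 2c + d = 4
  -a + b - c + d = 7/2
  a + b + c + d = -7/2
Solving the system yields a = -1, b = -3, c = -5/2, d = 3.
So P(s) = -s^3 - 3s^2 - (5/2)s + 3.
Then P(0) = 3.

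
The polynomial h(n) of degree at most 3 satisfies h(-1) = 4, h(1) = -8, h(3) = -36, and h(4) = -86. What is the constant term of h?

-6

Write h(n) = an^3 + bn^2 + cn + d. Substituting each data point gives a linear system:
  -a + b - c + d = 4
  a + b + c + d = -8
  27a + 9b + 3c + d = -36
  64a + 16b + 4c + d = -86
Solving the system yields a = -2, b = 4, c = -4, d = -6.
So h(n) = -2n^3 + 4n^2 - 4n - 6.
The constant term is -6.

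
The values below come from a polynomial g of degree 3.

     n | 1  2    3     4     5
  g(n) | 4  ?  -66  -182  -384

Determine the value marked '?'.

On equispaced nodes a degree-3 polynomial has vanishing fourth forward difference, so
  g(1) - 4·g(2) + 6·g(3) - 4·g(4) + g(5) = 0.
Substituting the known values and solving for g(2):
  -4·g(2) = 48
  g(2) = -12.

-12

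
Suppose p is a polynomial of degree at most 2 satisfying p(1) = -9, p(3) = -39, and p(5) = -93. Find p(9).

-273

Forward differences of the values at t = 1, 3, 5:
  p  : -9  -39  -93
  Δ  : -30  -54
  Δ^2: -24
The second differences are constant, confirming degree 2.
Interpolating (Newton forward form) and evaluating at t = 9 gives p(9) = -273.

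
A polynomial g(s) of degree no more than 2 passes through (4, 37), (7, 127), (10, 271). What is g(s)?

g(s) = 3s^2 - 3s + 1

Using the Lagrange interpolation formula with nodes 4, 7, 10:
  L_0(s) = (s - 7)(s - 10) / 18
  L_1(s) = (s - 4)(s - 10) / -9
  L_2(s) = (s - 4)(s - 7) / 18
Then g(s) = 37·L_0(s) + 127·L_1(s) + 271·L_2(s).
Expanding and collecting terms gives g(s) = 3s² - 3s + 1.
Check: g(10) = 271. ✓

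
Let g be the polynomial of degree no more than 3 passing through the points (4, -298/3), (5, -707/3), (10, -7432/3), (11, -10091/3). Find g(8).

Using the Lagrange interpolation formula with nodes 4, 5, 10, 11:
  L_0(n) = (n - 5)(n - 10)(n - 11) / -42
  L_1(n) = (n - 4)(n - 10)(n - 11) / 30
  L_2(n) = (n - 4)(n - 5)(n - 11) / -30
  L_3(n) = (n - 4)(n - 5)(n - 10) / 42
Then g(n) = -298/3·L_0(n) - 707/3·L_1(n) - 7432/3·L_2(n) - 10091/3·L_3(n).
Expanding and collecting terms gives g(n) = -3n^3 + 5n^2 + (5/3)n + 6.
Evaluating at n = 8: g(8) = -3590/3.

-3590/3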